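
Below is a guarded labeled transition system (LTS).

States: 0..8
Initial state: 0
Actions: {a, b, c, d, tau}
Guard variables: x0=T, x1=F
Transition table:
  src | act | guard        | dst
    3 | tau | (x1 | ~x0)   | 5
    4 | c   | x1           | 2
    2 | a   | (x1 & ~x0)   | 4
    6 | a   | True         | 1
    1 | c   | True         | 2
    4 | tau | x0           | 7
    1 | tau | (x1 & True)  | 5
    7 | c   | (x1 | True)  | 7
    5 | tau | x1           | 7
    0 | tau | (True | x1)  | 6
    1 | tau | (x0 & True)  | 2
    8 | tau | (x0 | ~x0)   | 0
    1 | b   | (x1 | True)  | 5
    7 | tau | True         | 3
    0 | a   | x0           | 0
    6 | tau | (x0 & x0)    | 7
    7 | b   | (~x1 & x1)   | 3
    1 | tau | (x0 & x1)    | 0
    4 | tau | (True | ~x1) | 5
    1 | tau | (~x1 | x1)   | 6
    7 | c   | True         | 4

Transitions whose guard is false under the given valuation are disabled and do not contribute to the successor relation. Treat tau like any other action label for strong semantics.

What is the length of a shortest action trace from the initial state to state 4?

Breadth-first toward 4:
  L0 = {0}
  L1 = {6}
  L2 = {1,7}
  L3 = {2,3,4,5}
first hit 4 at d=3 via tau·tau·c

Answer: 3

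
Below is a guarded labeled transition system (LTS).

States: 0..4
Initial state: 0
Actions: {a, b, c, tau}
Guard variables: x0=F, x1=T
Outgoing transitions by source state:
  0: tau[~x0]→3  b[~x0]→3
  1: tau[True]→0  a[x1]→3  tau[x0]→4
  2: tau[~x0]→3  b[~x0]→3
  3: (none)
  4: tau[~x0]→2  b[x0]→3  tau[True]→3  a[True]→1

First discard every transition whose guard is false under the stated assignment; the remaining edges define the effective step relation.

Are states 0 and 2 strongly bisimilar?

Compute ~ classes (split until stable):
  π0 = {{0,1,2,3,4}}
  π1 = {{0,2},{1,4},{3}}
  π2 = {{0,2},{1},{3},{4}}
stable after 3 split(s): 4 block(s)
class of 0: {0,2}; class of 2: {0,2}

Answer: BISIMILAR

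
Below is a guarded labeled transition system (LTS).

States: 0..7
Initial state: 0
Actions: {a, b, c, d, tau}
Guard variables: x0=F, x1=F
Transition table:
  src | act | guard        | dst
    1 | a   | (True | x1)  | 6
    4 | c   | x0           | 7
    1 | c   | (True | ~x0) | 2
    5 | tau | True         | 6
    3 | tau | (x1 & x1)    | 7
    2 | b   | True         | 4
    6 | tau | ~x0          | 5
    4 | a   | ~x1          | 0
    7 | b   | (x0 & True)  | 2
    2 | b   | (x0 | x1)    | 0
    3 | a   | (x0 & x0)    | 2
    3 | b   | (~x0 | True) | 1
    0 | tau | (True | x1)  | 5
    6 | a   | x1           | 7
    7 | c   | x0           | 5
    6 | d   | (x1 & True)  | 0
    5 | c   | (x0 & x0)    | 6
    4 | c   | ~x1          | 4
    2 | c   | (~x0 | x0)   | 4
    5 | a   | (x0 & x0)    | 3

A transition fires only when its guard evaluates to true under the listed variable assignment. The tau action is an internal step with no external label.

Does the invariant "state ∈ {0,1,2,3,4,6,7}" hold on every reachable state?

Inv-set: {0,1,2,3,4,6,7}
R = {0,5,6}
  0: ✓
  5: ✗ unsafe
  6: ✓
reach 5 via tau — violates

Answer: INVARIANT VIOLATED at state 5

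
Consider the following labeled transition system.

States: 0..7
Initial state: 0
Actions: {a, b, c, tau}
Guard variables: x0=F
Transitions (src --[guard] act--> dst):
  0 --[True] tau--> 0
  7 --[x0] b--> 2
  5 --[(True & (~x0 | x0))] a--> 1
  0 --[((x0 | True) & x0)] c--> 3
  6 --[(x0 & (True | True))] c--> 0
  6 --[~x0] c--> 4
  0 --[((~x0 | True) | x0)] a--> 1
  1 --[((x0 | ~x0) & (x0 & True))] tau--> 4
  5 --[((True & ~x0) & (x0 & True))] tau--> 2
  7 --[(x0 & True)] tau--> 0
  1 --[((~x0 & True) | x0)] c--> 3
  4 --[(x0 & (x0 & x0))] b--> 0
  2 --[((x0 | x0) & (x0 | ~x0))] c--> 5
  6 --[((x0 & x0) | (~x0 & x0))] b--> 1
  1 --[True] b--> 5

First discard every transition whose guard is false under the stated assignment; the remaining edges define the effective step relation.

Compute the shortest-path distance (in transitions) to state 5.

Answer: 2

Working:
Layered search for 5:
  L0 = {0}
  L1 = {1}
  L2 = {3,5}
first hit 5 at d=2 via a·b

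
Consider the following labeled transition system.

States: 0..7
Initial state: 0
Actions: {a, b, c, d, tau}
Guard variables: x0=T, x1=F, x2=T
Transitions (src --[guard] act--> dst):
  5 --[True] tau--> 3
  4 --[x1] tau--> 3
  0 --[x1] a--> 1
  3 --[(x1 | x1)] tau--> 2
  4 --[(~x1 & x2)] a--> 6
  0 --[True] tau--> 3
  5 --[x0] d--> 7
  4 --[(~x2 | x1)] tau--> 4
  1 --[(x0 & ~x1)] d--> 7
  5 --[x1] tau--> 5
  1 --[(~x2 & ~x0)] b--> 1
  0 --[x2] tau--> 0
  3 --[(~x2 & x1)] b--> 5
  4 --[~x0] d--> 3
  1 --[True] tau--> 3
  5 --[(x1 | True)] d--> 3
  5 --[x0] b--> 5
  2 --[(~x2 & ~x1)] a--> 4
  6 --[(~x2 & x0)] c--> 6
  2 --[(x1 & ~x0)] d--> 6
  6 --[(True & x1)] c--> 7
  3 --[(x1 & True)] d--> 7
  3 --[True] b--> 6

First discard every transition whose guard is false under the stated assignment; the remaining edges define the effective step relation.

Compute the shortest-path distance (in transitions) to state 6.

Answer: 2

Analysis:
BFS to 6:
  depth 0: {0}
  depth 1: {3}
  depth 2: {6}
6 enters at depth 2; path tau·b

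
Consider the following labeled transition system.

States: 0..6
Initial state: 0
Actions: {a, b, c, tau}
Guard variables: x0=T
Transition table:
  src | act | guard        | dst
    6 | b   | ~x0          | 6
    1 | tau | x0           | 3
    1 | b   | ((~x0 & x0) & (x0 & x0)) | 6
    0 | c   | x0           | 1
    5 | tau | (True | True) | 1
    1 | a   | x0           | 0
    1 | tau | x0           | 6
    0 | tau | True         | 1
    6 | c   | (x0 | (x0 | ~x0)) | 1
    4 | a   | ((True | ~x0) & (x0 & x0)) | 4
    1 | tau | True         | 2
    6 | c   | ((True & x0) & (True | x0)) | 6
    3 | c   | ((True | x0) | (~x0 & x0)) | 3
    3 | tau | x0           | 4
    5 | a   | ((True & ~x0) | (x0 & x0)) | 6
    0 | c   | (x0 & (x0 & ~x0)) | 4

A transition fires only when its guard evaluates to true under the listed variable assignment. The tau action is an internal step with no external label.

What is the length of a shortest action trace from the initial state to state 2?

Answer: 2

Working:
BFS to 2:
  L0 = {0}
  L1 = {1}
  L2 = {2,3,6}
first hit 2 at d=2 via c·tau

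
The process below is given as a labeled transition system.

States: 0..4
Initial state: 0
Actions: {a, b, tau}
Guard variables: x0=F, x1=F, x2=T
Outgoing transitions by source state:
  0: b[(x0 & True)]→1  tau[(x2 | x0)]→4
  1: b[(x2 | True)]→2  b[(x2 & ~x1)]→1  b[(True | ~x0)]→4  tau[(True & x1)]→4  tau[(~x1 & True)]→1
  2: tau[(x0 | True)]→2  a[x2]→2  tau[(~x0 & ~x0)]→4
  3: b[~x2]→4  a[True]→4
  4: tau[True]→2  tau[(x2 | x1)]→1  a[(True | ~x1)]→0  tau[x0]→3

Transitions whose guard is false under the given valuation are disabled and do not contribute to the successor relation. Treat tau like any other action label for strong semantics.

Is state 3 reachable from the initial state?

Guard filter leaves 12 enabled edge(s).
depth 0: {0}
depth 1: {4}  cumulative {0,4}
depth 2: {1,2}  cumulative {0,1,2,4}
Reachable = {0,1,2,4}

Answer: UNREACHABLE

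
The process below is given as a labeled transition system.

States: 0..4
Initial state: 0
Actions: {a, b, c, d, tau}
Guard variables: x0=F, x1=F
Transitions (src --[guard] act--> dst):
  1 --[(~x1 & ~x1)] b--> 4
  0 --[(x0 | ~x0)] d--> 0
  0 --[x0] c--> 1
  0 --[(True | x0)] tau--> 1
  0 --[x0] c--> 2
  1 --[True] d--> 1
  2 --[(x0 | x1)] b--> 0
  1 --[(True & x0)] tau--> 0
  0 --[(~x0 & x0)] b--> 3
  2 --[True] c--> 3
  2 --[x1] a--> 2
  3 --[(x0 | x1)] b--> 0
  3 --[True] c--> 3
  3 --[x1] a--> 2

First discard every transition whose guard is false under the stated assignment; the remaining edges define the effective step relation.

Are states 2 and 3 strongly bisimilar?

Answer: BISIMILAR

Working:
Compute ~ classes (split until stable):
  π0 = {{0,1,2,3,4}}
  π1 = {{0},{1},{2,3},{4}}
stable after 2 split(s): 4 block(s)
[2]={2,3}  [3]={2,3}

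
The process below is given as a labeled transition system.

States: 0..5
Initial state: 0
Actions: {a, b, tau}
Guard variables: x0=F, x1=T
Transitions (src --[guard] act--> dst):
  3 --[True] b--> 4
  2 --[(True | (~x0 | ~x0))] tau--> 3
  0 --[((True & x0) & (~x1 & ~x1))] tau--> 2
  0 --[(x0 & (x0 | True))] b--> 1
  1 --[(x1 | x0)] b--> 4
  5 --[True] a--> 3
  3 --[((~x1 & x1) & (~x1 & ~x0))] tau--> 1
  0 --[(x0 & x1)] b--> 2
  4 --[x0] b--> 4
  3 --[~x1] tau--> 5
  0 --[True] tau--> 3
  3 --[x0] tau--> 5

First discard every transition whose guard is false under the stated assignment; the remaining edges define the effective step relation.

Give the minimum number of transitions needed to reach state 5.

Answer: UNREACHABLE

Trace:
BFS to 5:
  depth 0: {0}
  depth 1: {3}
  depth 2: {4}
5 never appears.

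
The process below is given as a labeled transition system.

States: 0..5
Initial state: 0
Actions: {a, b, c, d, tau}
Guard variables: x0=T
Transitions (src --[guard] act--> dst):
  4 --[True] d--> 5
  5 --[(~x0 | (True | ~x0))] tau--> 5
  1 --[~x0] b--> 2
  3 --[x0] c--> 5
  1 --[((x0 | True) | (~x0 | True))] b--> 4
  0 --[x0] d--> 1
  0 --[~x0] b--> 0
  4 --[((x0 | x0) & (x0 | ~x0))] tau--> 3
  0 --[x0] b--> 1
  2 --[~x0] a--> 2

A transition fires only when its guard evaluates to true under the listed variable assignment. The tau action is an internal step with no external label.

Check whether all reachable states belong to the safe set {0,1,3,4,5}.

Safe = {0,1,3,4,5}
Reach set: {0,1,3,4,5}
  0: ok
  1: ok
  3: ok
  4: ok
  5: ok

Answer: INVARIANT HOLDS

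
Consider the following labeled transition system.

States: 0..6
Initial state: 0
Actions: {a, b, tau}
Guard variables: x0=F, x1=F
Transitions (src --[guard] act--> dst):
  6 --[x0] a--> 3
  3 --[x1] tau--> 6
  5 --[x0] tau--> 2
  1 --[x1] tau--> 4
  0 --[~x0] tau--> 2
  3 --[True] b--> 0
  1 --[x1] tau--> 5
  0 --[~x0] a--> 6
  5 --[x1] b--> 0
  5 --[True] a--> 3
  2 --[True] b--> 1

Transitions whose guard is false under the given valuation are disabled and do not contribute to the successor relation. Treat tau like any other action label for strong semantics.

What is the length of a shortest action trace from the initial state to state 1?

Answer: 2

Working:
Layered search for 1:
  depth 0: {0}
  depth 1: {2,6}
  depth 2: {1}
depth(1)=2, e.g. tau·b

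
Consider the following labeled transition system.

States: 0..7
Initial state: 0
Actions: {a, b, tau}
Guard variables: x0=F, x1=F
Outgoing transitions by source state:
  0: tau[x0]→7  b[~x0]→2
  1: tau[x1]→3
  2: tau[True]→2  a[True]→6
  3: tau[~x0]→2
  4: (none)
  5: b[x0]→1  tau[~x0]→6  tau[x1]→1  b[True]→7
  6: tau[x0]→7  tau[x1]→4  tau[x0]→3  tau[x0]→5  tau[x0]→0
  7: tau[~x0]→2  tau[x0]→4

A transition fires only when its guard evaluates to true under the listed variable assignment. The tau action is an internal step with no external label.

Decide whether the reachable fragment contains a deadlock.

Answer: DEADLOCK at state 6

Working:
R = {0,2,6}
  0: b→2  [1 exit(s)]
  2: a→6  tau→2  [2 exit(s)]
  6: ∅  [STUCK]
witness 6: b·a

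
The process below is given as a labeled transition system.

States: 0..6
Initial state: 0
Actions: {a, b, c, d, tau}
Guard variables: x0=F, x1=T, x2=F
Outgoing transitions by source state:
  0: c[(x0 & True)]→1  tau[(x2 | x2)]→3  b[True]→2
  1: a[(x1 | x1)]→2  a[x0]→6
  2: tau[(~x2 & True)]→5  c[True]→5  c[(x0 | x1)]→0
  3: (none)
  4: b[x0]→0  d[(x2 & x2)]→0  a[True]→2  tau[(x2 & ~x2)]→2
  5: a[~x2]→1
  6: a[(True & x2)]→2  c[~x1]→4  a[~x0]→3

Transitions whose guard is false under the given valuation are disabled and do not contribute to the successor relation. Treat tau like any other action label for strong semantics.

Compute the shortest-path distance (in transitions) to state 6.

Answer: UNREACHABLE

Analysis:
Layered search for 6:
  Layer 0: {0}
  Layer 1: {2}
  Layer 2: {5}
  Layer 3: {1}
6 never appears.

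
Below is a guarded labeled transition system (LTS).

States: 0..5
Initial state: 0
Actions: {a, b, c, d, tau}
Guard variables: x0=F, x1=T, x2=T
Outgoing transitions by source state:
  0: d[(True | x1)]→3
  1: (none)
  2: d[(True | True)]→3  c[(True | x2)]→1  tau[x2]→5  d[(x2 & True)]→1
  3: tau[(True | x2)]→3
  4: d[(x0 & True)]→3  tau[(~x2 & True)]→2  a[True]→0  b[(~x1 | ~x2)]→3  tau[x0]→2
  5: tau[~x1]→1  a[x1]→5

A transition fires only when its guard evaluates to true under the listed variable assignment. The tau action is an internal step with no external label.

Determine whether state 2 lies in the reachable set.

After dropping false guards: 8 live edges.
Layer 0: {0}
Layer 1: {3}  cumulative {0,3}
R = {0,3}

Answer: UNREACHABLE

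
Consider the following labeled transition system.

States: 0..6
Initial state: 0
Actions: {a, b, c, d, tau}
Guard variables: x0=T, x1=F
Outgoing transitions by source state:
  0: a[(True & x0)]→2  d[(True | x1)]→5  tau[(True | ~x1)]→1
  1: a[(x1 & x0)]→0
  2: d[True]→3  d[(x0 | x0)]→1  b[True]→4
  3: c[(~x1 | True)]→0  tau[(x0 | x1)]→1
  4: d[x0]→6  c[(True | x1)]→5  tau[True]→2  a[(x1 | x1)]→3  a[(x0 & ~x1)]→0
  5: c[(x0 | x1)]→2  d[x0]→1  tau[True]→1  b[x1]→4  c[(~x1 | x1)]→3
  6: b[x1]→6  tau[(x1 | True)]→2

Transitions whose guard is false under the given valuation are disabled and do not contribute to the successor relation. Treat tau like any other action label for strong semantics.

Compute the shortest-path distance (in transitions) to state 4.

Answer: 2

Working:
Layered search for 4:
  depth 0: {0}
  depth 1: {1,2,5}
  depth 2: {3,4}
first hit 4 at d=2 via a·b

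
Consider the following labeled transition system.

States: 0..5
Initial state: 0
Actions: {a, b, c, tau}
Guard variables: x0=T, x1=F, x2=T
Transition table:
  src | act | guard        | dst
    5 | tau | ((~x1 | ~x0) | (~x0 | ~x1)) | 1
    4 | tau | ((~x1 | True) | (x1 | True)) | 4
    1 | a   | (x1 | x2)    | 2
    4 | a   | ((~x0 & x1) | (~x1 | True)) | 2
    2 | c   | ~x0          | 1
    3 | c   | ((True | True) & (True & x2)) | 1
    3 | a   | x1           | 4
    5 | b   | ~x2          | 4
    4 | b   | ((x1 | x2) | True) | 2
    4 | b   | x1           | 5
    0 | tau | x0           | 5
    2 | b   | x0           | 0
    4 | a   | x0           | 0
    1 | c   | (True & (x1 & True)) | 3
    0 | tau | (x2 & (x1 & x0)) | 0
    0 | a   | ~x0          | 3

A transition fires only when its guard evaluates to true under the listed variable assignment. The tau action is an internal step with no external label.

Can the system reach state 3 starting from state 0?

Guard filter leaves 9 enabled edge(s).
Layer 0: {0}
Layer 1: {5}  total {0,5}
Layer 2: {1}  total {0,1,5}
Layer 3: {2}  total {0,1,2,5}
R = {0,1,2,5}

Answer: UNREACHABLE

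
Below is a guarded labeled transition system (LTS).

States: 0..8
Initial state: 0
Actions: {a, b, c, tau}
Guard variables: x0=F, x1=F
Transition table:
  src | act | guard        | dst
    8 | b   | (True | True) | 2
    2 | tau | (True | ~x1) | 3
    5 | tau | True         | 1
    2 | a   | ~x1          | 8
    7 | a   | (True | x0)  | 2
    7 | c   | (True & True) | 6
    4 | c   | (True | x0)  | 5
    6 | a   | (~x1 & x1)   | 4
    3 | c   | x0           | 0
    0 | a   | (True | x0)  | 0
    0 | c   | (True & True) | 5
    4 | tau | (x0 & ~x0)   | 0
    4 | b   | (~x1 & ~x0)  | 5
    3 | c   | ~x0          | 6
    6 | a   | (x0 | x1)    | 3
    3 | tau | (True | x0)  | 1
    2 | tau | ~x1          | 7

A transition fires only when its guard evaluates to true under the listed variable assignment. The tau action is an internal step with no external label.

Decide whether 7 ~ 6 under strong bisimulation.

Refine partition for ~:
  P[0] = {{0,1,2,3,4,5,6,7,8}}
  P[1] = {{0,7},{1,6},{2},{3},{4},{5},{8}}
  P[2] = {{0},{1,6},{2},{3},{4},{5},{7},{8}}
8 equivalence class(es) (converged in 3)
7∈{7}, 6∈{1,6}

Answer: NOT BISIMILAR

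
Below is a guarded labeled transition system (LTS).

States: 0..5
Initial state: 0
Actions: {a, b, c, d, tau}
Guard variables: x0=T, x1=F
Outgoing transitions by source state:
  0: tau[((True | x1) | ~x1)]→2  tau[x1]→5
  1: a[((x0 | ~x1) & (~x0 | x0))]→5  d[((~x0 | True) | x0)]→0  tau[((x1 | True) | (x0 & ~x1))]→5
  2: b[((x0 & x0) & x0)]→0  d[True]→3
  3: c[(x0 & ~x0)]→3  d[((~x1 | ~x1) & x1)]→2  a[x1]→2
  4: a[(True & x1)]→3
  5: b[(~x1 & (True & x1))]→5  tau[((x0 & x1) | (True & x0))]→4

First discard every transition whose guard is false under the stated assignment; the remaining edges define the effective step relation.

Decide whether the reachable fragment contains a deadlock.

Reachable = {0,2,3}
  0: tau→2  [1 exit(s)]
  2: b→0  d→3  [2 exit(s)]
  3: ∅  [STUCK]
witness 3: tau·d

Answer: DEADLOCK at state 3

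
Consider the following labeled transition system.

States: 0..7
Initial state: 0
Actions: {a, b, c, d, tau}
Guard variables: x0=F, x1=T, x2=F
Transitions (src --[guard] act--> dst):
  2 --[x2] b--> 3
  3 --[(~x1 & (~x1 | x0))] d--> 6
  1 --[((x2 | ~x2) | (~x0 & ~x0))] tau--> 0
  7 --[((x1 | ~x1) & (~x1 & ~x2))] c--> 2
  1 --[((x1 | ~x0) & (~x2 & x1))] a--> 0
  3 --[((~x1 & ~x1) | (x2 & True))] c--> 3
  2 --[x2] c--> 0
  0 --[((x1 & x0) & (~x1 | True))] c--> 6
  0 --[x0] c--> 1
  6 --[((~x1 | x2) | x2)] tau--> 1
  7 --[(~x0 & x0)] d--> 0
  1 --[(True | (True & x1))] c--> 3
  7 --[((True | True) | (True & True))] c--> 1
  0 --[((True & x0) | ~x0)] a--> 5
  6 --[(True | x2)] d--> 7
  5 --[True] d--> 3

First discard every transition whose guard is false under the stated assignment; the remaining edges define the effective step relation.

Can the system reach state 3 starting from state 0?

Answer: REACHABLE

Trace:
7 transition(s) survive guard evaluation.
depth 0: {0}
depth 1: {5}  total {0,5}
depth 2: {3}  total {0,3,5}
Reachable = {0,3,5}
Path to 3: a·d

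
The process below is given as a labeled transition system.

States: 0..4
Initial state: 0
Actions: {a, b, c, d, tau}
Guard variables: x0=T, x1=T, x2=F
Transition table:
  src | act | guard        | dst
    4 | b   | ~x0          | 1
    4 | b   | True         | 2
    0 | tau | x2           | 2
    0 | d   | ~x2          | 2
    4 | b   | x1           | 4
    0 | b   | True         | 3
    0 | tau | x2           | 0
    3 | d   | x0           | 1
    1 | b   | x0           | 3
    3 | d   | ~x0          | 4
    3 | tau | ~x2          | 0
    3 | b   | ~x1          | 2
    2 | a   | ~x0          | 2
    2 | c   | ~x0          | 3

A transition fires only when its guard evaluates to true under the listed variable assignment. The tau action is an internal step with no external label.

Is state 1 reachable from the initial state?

Guard filter leaves 7 enabled edge(s).
depth 0: {0}
depth 1: {2,3}  total {0,2,3}
depth 2: {1}  total {0,1,2,3}
Reachable = {0,1,2,3}
Path to 1: b·d

Answer: REACHABLE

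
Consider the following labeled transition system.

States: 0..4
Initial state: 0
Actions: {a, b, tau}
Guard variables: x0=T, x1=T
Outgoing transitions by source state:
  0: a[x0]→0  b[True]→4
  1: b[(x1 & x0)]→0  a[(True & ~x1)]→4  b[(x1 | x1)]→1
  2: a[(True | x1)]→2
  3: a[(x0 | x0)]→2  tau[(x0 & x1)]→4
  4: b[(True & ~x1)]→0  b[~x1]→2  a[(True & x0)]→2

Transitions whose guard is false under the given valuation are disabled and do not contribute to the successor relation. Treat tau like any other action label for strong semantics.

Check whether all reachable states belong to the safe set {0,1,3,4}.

Allowed set {0,1,3,4}
Reachable = {0,2,4}
  0: safe
  2: ✗ unsafe
  4: safe
witness against invariant: b·a → 2

Answer: INVARIANT VIOLATED at state 2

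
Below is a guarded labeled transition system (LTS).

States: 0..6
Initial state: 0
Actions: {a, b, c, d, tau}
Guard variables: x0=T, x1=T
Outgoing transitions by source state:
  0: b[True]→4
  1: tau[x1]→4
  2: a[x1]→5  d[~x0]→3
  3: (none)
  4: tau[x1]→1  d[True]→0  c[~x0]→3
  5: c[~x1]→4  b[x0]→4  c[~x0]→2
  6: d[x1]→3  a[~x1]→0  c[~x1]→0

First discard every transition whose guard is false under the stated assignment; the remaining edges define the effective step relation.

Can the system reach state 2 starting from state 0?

After dropping false guards: 7 live edges.
Layer 0: {0}
Layer 1: {4}  total {0,4}
Layer 2: {1}  total {0,1,4}
Reachable = {0,1,4}

Answer: UNREACHABLE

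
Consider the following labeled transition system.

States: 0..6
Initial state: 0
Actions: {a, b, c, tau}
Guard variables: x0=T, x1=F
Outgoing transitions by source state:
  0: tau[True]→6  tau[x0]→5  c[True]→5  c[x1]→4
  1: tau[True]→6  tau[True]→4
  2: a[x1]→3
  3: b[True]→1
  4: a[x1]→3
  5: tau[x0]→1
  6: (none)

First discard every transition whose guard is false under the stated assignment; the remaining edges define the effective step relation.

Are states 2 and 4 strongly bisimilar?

Bisimulation quotient by refinement:
  round 0: {{0,1,2,3,4,5,6}}
  round 1: {{0},{1,5},{2,4,6},{3}}
  round 2: {{0},{1},{2,4,6},{3},{5}}
stable after 3 split(s): 5 block(s)
[2]={2,4,6}  [4]={2,4,6}

Answer: BISIMILAR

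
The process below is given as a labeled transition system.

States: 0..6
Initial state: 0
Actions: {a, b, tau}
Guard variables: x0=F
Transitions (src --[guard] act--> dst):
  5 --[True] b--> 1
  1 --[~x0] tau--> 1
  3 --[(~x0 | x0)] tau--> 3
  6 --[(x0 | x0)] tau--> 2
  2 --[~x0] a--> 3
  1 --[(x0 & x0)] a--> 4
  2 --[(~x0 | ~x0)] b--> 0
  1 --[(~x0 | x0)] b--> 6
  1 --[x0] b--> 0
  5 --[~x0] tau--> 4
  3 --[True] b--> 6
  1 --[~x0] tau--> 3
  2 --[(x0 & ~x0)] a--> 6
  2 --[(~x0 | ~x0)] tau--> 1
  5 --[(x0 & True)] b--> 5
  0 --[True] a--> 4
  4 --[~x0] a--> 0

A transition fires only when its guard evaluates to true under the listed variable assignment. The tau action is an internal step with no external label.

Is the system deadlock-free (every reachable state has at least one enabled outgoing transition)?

Answer: DEADLOCK-FREE

Trace:
R = {0,4}
  0: a→4  [1 exit(s)]
  4: a→0  [1 exit(s)]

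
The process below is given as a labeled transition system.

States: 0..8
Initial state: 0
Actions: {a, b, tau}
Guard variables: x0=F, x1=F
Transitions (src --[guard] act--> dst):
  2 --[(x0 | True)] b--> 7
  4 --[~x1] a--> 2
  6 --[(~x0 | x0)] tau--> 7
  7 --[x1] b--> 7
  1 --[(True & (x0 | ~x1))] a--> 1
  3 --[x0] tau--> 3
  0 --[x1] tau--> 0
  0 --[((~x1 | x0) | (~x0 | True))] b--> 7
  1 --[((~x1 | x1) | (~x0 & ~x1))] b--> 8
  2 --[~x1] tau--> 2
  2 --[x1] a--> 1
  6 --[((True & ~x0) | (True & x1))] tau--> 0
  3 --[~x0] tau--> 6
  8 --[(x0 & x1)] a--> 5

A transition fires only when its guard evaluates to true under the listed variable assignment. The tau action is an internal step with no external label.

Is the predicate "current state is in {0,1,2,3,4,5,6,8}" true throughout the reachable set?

Allowed set {0,1,2,3,4,5,6,8}
Reach set: {0,7}
  0: ok
  7: outside
reach 7 via b — violates

Answer: INVARIANT VIOLATED at state 7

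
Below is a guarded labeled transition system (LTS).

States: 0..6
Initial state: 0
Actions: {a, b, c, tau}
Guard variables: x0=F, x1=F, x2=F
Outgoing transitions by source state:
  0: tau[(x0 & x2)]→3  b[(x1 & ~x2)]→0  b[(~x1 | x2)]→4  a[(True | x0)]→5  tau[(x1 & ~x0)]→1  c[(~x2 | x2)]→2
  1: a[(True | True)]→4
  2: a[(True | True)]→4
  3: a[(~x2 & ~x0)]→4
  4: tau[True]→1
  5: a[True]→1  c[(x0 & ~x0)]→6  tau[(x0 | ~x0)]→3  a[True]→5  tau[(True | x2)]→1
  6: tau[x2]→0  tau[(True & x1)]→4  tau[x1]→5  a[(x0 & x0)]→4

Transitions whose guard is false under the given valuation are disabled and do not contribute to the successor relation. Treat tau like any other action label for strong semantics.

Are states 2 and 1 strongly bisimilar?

Refine partition for ~:
  P[0] = {{0,1,2,3,4,5,6}}
  P[1] = {{0},{1,2,3},{4},{5},{6}}
5 equivalence class(es) (converged in 2)
class of 2: {1,2,3}; class of 1: {1,2,3}

Answer: BISIMILAR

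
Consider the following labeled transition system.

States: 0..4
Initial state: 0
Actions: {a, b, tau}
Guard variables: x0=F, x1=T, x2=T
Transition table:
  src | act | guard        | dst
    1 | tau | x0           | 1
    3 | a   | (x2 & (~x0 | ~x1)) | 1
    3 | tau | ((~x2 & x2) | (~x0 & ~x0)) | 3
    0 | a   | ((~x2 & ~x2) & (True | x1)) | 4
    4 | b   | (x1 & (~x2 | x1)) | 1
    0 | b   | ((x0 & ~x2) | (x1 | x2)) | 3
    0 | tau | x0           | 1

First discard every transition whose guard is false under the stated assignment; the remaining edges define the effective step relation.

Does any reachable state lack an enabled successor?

Reach set: {0,1,3}
  0: b→3  [1 exit(s)]
  1: ∅  [no exit]
  3: a→1  tau→3  [2 exit(s)]
witness 1: b·a

Answer: DEADLOCK at state 1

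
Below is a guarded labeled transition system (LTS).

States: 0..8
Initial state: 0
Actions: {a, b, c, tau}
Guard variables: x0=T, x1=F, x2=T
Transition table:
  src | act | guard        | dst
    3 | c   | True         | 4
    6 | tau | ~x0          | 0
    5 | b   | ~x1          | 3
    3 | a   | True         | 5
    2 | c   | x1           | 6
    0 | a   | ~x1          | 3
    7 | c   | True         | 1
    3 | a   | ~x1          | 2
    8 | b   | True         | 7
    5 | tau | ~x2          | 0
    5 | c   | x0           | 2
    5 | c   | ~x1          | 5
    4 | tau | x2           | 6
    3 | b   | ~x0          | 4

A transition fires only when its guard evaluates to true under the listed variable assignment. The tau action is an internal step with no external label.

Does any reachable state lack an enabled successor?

Answer: DEADLOCK at state 2

Analysis:
R = {0,2,3,4,5,6}
  0: a→3  [1 out]
  2: ∅  [deadlock]
  3: a→2  a→5  c→4  [3 out]
  4: tau→6  [1 out]
  5: b→3  c→2  c→5  [3 out]
  6: ∅  [deadlock]
trace reaching 2: a·a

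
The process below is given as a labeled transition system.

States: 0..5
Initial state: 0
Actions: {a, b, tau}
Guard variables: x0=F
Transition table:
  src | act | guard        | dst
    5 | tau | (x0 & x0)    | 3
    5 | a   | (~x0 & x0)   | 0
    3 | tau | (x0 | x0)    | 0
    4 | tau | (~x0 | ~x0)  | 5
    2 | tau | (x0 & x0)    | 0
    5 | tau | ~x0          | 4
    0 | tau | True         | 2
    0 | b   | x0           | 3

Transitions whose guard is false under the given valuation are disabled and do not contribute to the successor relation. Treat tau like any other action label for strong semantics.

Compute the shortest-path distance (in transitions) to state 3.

Answer: UNREACHABLE

Trace:
Breadth-first toward 3:
  Layer 0: {0}
  Layer 1: {2}
3 never appears.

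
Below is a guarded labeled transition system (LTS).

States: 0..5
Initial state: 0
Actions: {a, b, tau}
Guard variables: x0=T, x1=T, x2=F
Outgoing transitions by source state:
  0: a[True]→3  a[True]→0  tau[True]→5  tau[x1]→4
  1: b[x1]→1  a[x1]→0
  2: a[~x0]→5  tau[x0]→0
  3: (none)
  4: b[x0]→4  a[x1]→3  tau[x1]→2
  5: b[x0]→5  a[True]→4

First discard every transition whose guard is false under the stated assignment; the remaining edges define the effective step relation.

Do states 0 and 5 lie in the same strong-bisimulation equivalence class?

Compute ~ classes (split until stable):
  round 0: {{0,1,2,3,4,5}}
  round 1: {{0},{1,5},{2},{3},{4}}
  round 2: {{0},{1},{2},{3},{4},{5}}
stable after 3 split(s): 6 block(s)
[0]={0}  [5]={5}

Answer: NOT BISIMILAR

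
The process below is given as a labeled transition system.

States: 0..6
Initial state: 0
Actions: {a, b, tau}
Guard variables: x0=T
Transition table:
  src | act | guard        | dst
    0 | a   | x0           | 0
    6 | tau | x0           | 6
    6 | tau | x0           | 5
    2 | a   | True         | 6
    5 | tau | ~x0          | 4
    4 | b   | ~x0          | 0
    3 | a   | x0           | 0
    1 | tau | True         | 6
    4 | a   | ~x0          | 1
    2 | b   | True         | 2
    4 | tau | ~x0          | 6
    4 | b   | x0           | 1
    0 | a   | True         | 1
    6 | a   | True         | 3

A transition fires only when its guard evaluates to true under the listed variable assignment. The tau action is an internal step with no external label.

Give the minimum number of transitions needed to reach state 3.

Answer: 3

Working:
BFS to 3:
  depth 0: {0}
  depth 1: {1}
  depth 2: {6}
  depth 3: {3,5}
3 enters at depth 3; path a·tau·a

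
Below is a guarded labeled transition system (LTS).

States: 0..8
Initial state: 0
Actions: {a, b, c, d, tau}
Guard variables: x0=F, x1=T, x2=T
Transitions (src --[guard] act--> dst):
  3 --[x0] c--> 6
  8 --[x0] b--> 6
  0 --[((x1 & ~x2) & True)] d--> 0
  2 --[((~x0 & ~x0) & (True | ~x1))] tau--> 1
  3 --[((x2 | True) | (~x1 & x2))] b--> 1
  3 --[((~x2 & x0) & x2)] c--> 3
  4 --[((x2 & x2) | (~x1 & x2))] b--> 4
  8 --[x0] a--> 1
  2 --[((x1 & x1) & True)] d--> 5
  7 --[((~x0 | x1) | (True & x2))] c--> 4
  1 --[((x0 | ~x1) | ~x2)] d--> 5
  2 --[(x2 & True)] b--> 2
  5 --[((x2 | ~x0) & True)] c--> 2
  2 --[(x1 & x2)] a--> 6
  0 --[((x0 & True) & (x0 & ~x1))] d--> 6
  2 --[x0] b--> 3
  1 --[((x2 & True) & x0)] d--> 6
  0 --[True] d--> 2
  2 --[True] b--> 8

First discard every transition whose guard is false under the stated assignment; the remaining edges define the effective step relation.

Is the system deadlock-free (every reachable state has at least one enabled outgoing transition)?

Reach set: {0,1,2,5,6,8}
  0: d→2  [1 out]
  1: ∅  [no exit]
  2: a→6  b→2  b→8  d→5  tau→1  [5 out]
  5: c→2  [1 out]
  6: ∅  [no exit]
  8: ∅  [no exit]
witness 1: d·tau

Answer: DEADLOCK at state 1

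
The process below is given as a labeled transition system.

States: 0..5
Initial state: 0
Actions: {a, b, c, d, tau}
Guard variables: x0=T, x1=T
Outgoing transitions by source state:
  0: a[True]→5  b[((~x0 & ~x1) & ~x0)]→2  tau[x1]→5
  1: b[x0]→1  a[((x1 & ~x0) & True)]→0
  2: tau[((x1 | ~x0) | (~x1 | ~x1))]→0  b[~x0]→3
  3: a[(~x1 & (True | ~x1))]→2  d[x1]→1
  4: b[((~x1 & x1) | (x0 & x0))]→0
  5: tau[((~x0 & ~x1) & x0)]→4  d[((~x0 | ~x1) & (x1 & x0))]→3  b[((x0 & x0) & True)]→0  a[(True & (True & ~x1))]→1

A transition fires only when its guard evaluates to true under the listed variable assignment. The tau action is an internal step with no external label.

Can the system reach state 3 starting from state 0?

Answer: UNREACHABLE

Trace:
After dropping false guards: 7 live edges.
L0 = {0}
L1 = {5}  cumulative {0,5}
R = {0,5}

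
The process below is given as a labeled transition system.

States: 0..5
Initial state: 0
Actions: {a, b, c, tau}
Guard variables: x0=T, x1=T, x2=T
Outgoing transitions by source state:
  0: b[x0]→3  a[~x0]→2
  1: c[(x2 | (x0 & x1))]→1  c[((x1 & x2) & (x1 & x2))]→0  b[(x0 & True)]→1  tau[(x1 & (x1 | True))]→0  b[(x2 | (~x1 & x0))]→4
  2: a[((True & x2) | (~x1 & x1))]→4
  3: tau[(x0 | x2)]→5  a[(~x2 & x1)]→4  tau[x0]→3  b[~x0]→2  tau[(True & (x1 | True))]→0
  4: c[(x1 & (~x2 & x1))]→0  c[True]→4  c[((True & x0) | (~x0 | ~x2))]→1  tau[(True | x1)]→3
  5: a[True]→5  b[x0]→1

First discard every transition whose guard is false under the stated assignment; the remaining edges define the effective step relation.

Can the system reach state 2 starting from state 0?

15 transition(s) survive guard evaluation.
depth 0: {0}
depth 1: {3}  cumulative {0,3}
depth 2: {5}  cumulative {0,3,5}
depth 3: {1}  cumulative {0,1,3,5}
depth 4: {4}  cumulative {0,1,3,4,5}
Reachable = {0,1,3,4,5}

Answer: UNREACHABLE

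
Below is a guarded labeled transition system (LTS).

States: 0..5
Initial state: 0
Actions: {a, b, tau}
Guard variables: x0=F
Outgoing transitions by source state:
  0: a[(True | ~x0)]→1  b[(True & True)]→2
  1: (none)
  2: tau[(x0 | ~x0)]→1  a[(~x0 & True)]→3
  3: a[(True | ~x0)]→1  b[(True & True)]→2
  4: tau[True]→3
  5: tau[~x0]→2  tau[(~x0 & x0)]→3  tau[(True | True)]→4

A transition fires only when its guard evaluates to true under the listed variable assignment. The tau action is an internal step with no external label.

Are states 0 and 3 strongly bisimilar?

Answer: BISIMILAR

Trace:
Refine partition for ~:
  π0 = {{0,1,2,3,4,5}}
  π1 = {{0,3},{1},{2},{4,5}}
  π2 = {{0,3},{1},{2},{4},{5}}
Fixed point at round 3; 5 class(es).
[0]={0,3}  [3]={0,3}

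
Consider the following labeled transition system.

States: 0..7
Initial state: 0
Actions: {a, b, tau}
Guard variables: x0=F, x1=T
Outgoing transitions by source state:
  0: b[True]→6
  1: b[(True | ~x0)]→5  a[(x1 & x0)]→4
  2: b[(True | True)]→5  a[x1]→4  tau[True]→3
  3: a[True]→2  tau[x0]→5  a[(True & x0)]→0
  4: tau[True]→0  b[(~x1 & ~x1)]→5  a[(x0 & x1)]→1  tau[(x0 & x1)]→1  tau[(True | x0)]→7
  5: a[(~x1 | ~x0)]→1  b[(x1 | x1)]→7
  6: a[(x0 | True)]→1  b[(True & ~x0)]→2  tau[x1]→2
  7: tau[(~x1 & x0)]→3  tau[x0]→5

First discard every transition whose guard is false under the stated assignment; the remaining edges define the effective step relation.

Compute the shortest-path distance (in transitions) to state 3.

Answer: 3

Working:
Breadth-first toward 3:
  depth 0: {0}
  depth 1: {6}
  depth 2: {1,2}
  depth 3: {3,4,5}
first hit 3 at d=3 via b·b·tau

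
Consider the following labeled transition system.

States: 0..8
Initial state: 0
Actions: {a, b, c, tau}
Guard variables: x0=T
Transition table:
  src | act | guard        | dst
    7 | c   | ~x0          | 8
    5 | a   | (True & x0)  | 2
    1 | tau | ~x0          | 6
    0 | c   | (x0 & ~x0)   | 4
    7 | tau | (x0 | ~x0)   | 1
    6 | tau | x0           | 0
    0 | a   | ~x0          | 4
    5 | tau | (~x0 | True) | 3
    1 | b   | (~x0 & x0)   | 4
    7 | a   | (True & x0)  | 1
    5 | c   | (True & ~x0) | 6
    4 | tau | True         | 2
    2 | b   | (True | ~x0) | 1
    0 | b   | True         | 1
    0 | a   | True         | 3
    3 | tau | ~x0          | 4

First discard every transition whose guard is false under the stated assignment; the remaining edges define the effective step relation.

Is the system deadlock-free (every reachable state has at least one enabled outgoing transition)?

R = {0,1,3}
  0: a→3  b→1  [deg 2]
  1: ∅  [deadlock]
  3: ∅  [deadlock]
Path to 1: b

Answer: DEADLOCK at state 1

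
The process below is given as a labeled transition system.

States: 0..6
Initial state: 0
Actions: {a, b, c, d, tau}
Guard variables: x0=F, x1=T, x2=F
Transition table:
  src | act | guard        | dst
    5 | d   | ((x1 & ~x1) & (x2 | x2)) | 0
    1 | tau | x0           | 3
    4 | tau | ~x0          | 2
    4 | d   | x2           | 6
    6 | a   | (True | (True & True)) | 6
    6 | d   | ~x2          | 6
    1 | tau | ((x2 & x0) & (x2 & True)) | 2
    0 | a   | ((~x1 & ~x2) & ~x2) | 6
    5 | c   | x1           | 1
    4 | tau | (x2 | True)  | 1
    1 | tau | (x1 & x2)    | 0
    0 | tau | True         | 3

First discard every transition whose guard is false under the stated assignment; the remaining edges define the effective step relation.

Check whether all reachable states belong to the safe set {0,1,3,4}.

Allowed set {0,1,3,4}
R = {0,3}
  0: ok
  3: ok

Answer: INVARIANT HOLDS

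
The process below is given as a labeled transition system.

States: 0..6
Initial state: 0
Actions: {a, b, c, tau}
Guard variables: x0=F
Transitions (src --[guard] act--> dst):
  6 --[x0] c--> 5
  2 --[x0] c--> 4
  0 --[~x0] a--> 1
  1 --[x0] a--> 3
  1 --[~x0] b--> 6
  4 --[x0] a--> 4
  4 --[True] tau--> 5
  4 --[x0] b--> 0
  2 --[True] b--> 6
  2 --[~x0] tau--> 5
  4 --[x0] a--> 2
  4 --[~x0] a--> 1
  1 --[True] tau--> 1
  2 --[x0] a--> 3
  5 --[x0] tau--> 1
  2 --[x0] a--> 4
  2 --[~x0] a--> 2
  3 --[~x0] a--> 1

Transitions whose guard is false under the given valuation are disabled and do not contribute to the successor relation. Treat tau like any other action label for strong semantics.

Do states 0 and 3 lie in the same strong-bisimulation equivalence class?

Refine partition for ~:
  round 0: {{0,1,2,3,4,5,6}}
  round 1: {{0,3},{1},{2},{4},{5,6}}
stable after 2 split(s): 5 block(s)
[0]={0,3}  [3]={0,3}

Answer: BISIMILAR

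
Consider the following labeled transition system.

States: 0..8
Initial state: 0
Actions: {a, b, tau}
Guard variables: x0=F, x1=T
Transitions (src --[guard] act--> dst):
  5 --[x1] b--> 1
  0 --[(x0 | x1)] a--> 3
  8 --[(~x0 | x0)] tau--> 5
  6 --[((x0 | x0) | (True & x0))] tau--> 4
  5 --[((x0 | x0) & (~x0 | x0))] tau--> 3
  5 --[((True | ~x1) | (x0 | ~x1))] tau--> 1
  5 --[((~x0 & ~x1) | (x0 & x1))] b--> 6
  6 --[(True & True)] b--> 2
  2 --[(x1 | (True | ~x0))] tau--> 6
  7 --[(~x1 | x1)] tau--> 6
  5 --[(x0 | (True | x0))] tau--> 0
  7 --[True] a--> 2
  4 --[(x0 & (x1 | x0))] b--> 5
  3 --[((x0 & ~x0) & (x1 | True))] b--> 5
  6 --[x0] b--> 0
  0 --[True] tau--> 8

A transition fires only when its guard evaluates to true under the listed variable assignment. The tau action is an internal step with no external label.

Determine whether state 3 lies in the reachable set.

Answer: REACHABLE

Analysis:
After dropping false guards: 10 live edges.
Layer 0: {0}
Layer 1: {3,8}  total {0,3,8}
Layer 2: {5}  total {0,3,5,8}
Layer 3: {1}  total {0,1,3,5,8}
Reachable = {0,1,3,5,8}
witness 3: a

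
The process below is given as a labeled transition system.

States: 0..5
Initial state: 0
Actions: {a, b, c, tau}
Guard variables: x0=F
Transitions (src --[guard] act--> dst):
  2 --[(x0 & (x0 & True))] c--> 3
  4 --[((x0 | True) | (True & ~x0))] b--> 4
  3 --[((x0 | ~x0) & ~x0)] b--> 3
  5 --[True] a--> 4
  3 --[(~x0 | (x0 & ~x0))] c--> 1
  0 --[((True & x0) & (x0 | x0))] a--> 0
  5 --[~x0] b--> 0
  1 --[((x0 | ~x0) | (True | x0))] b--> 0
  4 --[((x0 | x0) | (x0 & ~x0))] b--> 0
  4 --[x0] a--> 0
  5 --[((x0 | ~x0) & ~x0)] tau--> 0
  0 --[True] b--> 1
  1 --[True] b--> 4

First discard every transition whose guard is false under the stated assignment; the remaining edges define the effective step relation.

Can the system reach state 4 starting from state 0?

After dropping false guards: 9 live edges.
depth 0: {0}
depth 1: {1}  now seen {0,1}
depth 2: {4}  now seen {0,1,4}
R = {0,1,4}
witness 4: b·b

Answer: REACHABLE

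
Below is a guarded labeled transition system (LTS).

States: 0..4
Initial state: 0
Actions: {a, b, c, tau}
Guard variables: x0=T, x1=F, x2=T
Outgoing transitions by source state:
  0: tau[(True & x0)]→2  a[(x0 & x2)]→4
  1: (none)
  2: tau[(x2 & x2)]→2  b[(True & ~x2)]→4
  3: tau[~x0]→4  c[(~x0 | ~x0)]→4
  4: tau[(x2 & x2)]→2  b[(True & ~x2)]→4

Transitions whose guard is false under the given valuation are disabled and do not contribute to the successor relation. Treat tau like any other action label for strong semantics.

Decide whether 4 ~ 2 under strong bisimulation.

Refine partition for ~:
  P[0] = {{0,1,2,3,4}}
  P[1] = {{0},{1,3},{2,4}}
stable after 2 split(s): 3 block(s)
[4]={2,4}  [2]={2,4}

Answer: BISIMILAR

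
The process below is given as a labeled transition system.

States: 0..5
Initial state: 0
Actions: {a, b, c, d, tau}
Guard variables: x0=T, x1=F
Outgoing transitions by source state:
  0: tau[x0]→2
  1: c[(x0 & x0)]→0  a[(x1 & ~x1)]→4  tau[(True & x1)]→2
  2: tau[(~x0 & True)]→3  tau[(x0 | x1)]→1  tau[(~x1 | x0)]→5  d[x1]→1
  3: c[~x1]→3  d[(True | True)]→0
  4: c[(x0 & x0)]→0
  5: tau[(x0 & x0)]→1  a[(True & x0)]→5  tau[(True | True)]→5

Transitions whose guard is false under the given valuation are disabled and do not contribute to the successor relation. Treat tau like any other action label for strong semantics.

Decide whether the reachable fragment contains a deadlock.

Reachable = {0,1,2,5}
  0: tau→2  [deg 1]
  1: c→0  [deg 1]
  2: tau→1  tau→5  [deg 2]
  5: a→5  tau→1  tau→5  [deg 3]

Answer: DEADLOCK-FREE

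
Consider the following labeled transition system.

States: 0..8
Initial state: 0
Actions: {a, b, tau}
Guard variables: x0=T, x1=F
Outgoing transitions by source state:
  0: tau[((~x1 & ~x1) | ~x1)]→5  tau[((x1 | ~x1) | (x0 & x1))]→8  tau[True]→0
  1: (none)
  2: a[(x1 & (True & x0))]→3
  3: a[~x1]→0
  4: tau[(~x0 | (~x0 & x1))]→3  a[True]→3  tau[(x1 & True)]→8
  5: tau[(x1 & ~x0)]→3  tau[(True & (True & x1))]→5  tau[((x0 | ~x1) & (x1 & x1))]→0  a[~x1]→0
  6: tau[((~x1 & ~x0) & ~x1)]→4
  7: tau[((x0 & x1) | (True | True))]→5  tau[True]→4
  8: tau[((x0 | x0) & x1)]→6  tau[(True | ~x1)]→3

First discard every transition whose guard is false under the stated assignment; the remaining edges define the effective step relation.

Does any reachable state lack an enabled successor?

Reachable = {0,3,5,8}
  0: tau→0  tau→5  tau→8  [deg 3]
  3: a→0  [deg 1]
  5: a→0  [deg 1]
  8: tau→3  [deg 1]

Answer: DEADLOCK-FREE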